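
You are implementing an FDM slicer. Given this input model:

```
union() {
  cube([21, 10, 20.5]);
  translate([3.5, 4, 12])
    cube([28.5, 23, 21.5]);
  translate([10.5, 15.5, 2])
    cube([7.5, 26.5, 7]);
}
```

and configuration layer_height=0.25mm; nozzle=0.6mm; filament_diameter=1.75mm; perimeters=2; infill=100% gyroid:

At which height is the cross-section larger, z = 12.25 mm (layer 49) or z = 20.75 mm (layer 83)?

layer 49 (z = 12.25 mm)

Layer 49 (z = 12.25): the cube is present — its section is the full 21×10 rectangle (area 210.00 mm²); the cube at (3.5, 4) is present — its section is the full 28.5×23 rectangle (area 655.50 mm²); the cube at (10.5, 15.5) does not reach this height (z outside [2, 9]); Merging all regions: the regions partially overlap — summed areas 865.50 mm² minus the doubly-counted overlap 105.00 mm² gives 760.50 mm² — area = 760.50 mm². So its area = 760.50 mm². Layer 83 (z = 20.75): the cube does not reach this height (z outside [0, 20.5]); the cube at (3.5, 4) (footprint 28.5×23) is included at this height (area 655.50 mm²); the cube at (10.5, 15.5) does not reach this height (z outside [2, 9]); Merging all regions: only the 28.5×23 cube at (3.5, 4) is present, so the union is just that shape — area = 655.50 mm². So its area = 655.50 mm². Layer 49 is larger (760.50 vs 655.50 mm²).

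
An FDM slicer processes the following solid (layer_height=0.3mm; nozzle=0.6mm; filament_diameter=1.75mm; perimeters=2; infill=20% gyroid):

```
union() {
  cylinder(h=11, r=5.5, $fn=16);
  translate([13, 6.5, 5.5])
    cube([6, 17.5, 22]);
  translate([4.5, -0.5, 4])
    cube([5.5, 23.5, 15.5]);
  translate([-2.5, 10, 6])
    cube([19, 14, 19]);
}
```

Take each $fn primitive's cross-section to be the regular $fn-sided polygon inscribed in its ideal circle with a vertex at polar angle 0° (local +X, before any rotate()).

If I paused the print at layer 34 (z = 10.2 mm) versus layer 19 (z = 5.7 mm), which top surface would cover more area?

Layer 34 (z = 10.2): the r=5.5 cylinder contributes a regular 16-gon of circumradius 5.5 (area = (16/2)·5.500²·sin(360°/16) = 92.61 mm²); the cube at (13, 6.5) is present — its section is the full 6×17.5 rectangle (area 105.00 mm²); the cube at (4.5, -0.5) (footprint 5.5×23.5) is included at this height (area 129.25 mm²); the 19×14 cube at (-2.5, 10) contributes its full rectangle (area 266.00 mm²); Taking the union: the regions partially overlap — summed areas 592.86 mm² minus the doubly-counted overlap 122.89 mm² gives 469.97 mm² — area = 469.97 mm². So its area = 469.97 mm². Layer 19 (z = 5.7): the r=5.5 cylinder contributes a regular 16-gon of circumradius 5.5 (area = (16/2)·5.500²·sin(360°/16) = 92.61 mm²); the 6×17.5 cube at (13, 6.5) contributes its full rectangle (area 105.00 mm²); the 5.5×23.5 cube at (4.5, -0.5) contributes its full rectangle (area 129.25 mm²); the cube at (-2.5, 10) is absent (z outside [6, 25]); Taking the union: the regions partially overlap — summed areas 326.86 mm² minus the doubly-counted overlap 2.39 mm² gives 324.47 mm² — area = 324.47 mm². So its area = 324.47 mm². Layer 34 is larger (469.97 vs 324.47 mm²).

layer 34 (z = 10.2 mm)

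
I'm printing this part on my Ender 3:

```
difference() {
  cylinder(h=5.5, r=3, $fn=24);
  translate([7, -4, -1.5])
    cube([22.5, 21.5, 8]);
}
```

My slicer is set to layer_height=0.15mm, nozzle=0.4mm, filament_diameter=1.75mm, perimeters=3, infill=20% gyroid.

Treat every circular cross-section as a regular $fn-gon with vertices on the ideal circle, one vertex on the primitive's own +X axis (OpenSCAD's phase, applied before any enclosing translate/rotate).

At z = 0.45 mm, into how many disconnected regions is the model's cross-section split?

1

At z = 0.45 mm: the r=3 cylinder gives a regular 24-gon of circumradius 3 (constant along its height); the cube at (7, -4) is present — its section is the full 22.5×21.5 rectangle; After the difference (first − rest): starting from the r=3 cylinder, the 22.5×21.5 cube at (7, -4) misses the remaining region (no effect) — 1 connected region. The result has 1 disconnected region.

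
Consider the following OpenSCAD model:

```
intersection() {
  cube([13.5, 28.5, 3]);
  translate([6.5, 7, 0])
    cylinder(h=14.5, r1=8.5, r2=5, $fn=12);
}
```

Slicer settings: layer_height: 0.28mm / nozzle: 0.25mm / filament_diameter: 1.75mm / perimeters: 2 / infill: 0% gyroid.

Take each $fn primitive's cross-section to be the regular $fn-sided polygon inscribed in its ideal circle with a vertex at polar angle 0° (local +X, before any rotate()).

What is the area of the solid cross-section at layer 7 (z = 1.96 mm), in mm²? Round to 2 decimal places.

At z = 1.96 mm: the cube is present — its section is the full 13.5×28.5 rectangle (area 384.75 mm²); the cone at (6.5, 7) (r1=8.5→r2=5) has section circumradius 8.027 here — a regular 12-gon (area = (12/2)·8.027²·sin(360°/12) = 193.29 mm²); Taking the intersection: the cone at (6.5, 7) partially overlaps the 13.5×28.5 cube; clipping to the common part keeps 177.28 mm² — area = 177.28 mm². Overall, the cross-section is a single solid region. Net area = 177.28 mm².

177.28 mm²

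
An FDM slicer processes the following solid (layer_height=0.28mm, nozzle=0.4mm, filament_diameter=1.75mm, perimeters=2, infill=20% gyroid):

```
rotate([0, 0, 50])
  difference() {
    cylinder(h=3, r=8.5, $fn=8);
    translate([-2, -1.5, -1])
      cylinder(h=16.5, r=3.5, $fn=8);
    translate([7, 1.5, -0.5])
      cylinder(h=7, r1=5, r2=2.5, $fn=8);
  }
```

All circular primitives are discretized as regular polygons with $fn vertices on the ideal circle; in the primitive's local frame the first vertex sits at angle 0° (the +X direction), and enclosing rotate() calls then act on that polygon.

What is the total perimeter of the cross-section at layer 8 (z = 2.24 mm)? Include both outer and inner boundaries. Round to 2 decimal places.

At z = 2.24 mm: the cylinder: section is a regular 8-gon, circumradius r=8.5 (perimeter = 2·8·8.500·sin(180°/8) = 52.04 mm); the r=3.5 cylinder at (-2, -1.5) gives a regular 8-gon of circumradius 3.5 (constant along its height) (perimeter = 2·8·3.500·sin(180°/8) = 21.43 mm); the cone at (7, 1.5) contributes a regular 8-gon of circumradius 4.021 (interpolated between r1=5 and r2=2.5 at t=0.391) (perimeter = 2·8·4.021·sin(180°/8) = 24.62 mm); After the difference (first − rest): starting from the r=8.5 cylinder, the r=3.5 cylinder at (-2, -1.5) lies wholly inside it (removes its full 34.65 mm² and its 21.43 mm outline becomes a hole wall); the cone at (7, 1.5) partially overlaps it — only the 27.36 mm² overlap (of its 45.74 mm²) is removed, clipping the outline — boundary (outer + 1 inner loop) = 77.50 mm; (rotated 50° about Z; rotation is an isometry so areas/perimeters/island counts are preserved). Overall, the cross-section is one region with 1 hole. Total boundary length (outer + inner) = 77.50 mm.

77.50 mm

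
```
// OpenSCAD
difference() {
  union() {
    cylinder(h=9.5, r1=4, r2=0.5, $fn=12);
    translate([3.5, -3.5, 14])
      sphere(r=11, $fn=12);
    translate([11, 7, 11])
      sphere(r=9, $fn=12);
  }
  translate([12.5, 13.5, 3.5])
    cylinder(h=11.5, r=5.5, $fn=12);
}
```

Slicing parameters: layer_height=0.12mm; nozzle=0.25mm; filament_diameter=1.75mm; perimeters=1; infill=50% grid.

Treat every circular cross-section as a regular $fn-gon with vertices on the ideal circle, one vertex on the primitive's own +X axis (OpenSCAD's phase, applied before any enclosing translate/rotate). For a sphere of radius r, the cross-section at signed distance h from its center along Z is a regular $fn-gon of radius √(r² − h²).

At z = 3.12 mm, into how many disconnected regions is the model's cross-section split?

At z = 3.12 mm: the cone: at t=0.328 of its height the radius interpolates to r₁+(r₂−r₁)t = 2.851, giving a regular 12-gon of that circumradius; the r=11 sphere at (3.5, -3.5) contributes a regular 12-gon of circumradius √(11²−10.88²) = 1.620; the r=9 sphere at (11, 7) contributes a regular 12-gon of circumradius √(9²−7.88²) = 4.348; Combining (union): the 3 present regions are separate (no shared area or edge), so areas and boundary lengths simply add and each stays a separate island — 3 connected regions; the cylinder at (12.5, 13.5) is absent (z outside [3.5, 15]); Taking the first minus the rest: none of the subtracted shapes is present at this height, so that combined region is unchanged — 3 connected regions. The result has 3 disconnected regions.

3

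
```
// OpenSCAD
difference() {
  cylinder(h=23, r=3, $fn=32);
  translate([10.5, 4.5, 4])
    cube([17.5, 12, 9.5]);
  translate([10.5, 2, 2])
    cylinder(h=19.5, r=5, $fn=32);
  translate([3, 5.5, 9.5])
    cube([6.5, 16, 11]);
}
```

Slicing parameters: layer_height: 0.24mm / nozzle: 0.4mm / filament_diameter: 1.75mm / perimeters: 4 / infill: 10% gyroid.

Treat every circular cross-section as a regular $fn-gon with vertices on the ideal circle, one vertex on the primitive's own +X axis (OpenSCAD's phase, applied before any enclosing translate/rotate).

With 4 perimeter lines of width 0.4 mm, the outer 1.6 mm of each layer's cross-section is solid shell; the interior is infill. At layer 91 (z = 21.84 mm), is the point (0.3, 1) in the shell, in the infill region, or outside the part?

infill

At z = 21.84 mm: the cylinder: section is a regular 32-gon, circumradius r=3; the cube at (10.5, 4.5) is absent (z outside [4, 13.5]); the cylinder at (10.5, 2) does not reach this height (z outside [2, 21.5]); the cube at (3, 5.5) is absent (z outside [9.5, 20.5]); Subtracting the remaining from the first: none of the subtracted shapes is present at this height, so the r=3 cylinder is unchanged — 1 connected region. Overall, the cross-section is a single solid region. The nearest boundary edge runs (1.15, 2.77)→(0.59, 2.94); distance from the point to it = 1.94 mm. The point is inside the cross-section and 1.94 mm from the nearest boundary — more than the 1.6 mm shell width (4 × 0.4), so it's in the infill interior.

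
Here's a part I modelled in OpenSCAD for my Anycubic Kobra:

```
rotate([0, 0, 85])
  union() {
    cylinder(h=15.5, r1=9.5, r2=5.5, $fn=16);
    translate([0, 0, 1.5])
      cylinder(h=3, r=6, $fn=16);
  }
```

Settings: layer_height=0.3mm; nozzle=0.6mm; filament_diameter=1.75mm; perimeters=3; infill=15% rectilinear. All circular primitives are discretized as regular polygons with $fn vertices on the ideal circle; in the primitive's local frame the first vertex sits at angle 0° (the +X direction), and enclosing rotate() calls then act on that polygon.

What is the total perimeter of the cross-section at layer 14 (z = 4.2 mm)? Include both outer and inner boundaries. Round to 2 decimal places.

52.54 mm

At z = 4.2 mm: the cone (r1=9.5→r2=5.5) has section circumradius 8.416 here — a regular 16-gon (perimeter = 2·16·8.416·sin(180°/16) = 52.54 mm); the r=6 cylinder contributes a regular 16-gon of circumradius 6 (perimeter = 2·16·6.000·sin(180°/16) = 37.46 mm); Combining (union): the r=6 cylinder lies entirely inside the cone, so the union is just the cone — boundary = 52.54 mm; (rotated 85° about Z; rotation is an isometry so areas/perimeters/island counts are preserved). Overall, the cross-section is a single solid region. Total boundary length (outer) = 52.54 mm.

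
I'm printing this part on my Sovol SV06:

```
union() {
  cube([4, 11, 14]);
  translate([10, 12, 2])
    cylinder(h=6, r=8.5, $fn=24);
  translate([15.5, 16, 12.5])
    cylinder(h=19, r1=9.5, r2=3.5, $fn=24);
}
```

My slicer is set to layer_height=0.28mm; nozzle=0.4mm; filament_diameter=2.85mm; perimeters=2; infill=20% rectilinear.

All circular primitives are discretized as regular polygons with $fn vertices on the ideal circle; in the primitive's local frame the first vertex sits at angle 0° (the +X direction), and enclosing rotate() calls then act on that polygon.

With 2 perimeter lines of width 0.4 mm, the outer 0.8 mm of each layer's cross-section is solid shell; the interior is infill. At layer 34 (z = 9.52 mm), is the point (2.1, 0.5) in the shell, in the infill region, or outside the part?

shell

At z = 9.52 mm: the 4×11 cube contributes its full rectangle; the cylinder at (10, 12) is absent (z outside [2, 8]); the cone at (15.5, 16) is not intersected at this z (z outside [12.5, 31.5]); Combining (union): only the 4×11 cube is present, so the union is just that shape — 1 connected region. Overall, the cross-section is a single solid region. The nearest boundary edge runs (0.00, 0.00)→(4.00, 0.00); distance from the point to it = 0.50 mm. The point is inside the cross-section, 0.50 mm from the nearest boundary — within the 0.8 mm shell band (2 × 0.4).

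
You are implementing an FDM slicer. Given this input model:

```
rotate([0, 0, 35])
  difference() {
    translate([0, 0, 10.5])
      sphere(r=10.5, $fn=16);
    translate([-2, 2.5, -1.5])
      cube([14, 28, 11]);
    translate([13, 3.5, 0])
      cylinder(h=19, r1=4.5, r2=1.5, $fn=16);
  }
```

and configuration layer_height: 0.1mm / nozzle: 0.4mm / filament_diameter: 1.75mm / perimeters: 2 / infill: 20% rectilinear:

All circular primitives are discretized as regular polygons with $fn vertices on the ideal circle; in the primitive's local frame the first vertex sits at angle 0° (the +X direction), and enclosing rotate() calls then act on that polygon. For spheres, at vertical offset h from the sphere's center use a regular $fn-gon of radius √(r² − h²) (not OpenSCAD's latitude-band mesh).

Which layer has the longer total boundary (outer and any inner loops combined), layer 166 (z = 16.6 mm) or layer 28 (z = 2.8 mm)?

layer 166 (z = 16.6 mm)

Layer 166 (z = 16.6): the sphere: section is a regular 16-gon, circumradius = √(r²−h²) = √(10.5²−6.1²) = 8.546 (perimeter = 2·16·8.546·sin(180°/16) = 53.35 mm); the cube at (-2, 2.5) does not reach this height (z outside [-1.5, 9.5]); the cone at (13, 3.5) (r1=4.5→r2=1.5) has section circumradius 1.879 here — a regular 16-gon (perimeter = 2·16·1.879·sin(180°/16) = 11.73 mm); Subtracting the remaining from the first: starting from the r=10.5 sphere, the cone at (13, 3.5) misses the remaining region (no effect) — boundary = 53.35 mm; (rotated 35° about Z; rotation is an isometry so areas/perimeters/island counts are preserved). So its perimeter = 53.35 mm. Layer 28 (z = 2.8): the sphere: section is a regular 16-gon, circumradius = √(r²−h²) = √(10.5²−7.7²) = 7.139 (perimeter = 2·16·7.139·sin(180°/16) = 44.57 mm); the cube at (-2, 2.5) (footprint 14×28) is included at this height (perimeter 84.00 mm); the cone at (13, 3.5): at t=0.147 of its height the radius interpolates to r₁+(r₂−r₁)t = 4.058, giving a regular 16-gon of that circumradius (perimeter = 2·16·4.058·sin(180°/16) = 25.33 mm); Subtracting the remaining from the first: starting from the r=10.5 sphere, the 14×28 cube at (-2, 2.5) partially overlaps it — only the 30.66 mm² overlap (of its 392.00 mm²) is removed, clipping the outline; the cone at (13, 3.5) misses the remaining region (no effect) — boundary = 46.82 mm; (rotated 35° about Z; rotation is an isometry so areas/perimeters/island counts are preserved). So its perimeter = 46.82 mm. Layer 166 is larger (53.35 vs 46.82 mm).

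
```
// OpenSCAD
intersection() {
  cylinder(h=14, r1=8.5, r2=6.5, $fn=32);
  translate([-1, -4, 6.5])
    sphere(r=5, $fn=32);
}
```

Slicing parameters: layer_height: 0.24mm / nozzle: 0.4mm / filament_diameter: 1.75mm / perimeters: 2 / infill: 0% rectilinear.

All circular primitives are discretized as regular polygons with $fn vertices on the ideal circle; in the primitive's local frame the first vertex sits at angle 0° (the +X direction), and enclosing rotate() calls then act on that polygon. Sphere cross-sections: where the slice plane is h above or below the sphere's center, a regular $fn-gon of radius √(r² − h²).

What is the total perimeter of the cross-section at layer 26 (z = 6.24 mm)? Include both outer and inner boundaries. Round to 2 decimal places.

At z = 6.24 mm: the cone: at t=0.446 of its height the radius interpolates to r₁+(r₂−r₁)t = 7.609, giving a regular 32-gon of that circumradius (perimeter = 2·32·7.609·sin(180°/32) = 47.73 mm); the sphere at (-1, -4): section is a regular 32-gon, circumradius = √(r²−h²) = √(5²−0.26²) = 4.993 (perimeter = 2·32·4.993·sin(180°/32) = 31.32 mm); Taking the intersection: the r=5 sphere at (-1, -4) partially overlaps the cone; clipping to the common part keeps 67.17 mm² — boundary = 29.48 mm. Overall, the cross-section is a single solid region. Total boundary length (outer) = 29.48 mm.

29.48 mm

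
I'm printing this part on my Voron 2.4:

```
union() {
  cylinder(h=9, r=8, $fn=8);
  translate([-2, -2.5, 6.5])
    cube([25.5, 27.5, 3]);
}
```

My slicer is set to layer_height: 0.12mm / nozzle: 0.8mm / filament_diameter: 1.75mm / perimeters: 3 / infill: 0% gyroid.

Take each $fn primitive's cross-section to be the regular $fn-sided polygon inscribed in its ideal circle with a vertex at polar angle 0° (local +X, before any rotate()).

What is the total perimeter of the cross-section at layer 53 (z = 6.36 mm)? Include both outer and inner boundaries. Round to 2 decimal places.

At z = 6.36 mm: the cylinder: section is a regular 8-gon, circumradius r=8 (perimeter = 2·8·8.000·sin(180°/8) = 48.98 mm); the cube at (-2, -2.5) is absent (z outside [6.5, 9.5]); Merging all regions: only the r=8 cylinder is present, so the union is just that shape — boundary = 48.98 mm. Overall, the cross-section is a single solid region. Total boundary length (outer) = 48.98 mm.

48.98 mm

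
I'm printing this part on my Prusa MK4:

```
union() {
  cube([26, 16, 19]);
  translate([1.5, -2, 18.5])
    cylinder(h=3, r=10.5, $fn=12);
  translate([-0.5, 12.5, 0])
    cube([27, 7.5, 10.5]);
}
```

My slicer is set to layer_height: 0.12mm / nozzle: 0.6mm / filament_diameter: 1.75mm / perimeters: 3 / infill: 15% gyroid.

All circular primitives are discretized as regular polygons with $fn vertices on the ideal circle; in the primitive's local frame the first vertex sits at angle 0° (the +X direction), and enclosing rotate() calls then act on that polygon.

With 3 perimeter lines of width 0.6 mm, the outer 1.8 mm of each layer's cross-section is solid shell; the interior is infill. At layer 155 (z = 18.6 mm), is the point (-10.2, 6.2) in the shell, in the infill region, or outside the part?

At z = 18.6 mm: the cube is present — its section is the full 26×16 rectangle; the r=10.5 cylinder at (1.5, -2) contributes a regular 12-gon of circumradius 10.5; the cube at (-0.5, 12.5) is absent (z outside [0, 10.5]); Combining (union): the regions partially overlap (shared area 74.67 mm²), so overlapping operands fuse into one piece — 1 connected region. Overall, the cross-section is a single solid region. The nearest boundary edge runs (-7.59, 3.25)→(-3.75, 7.09); distance from the point to it = 3.93 mm. The point is not inside any of the regions above, so it lies outside the cross-section (3.93 mm from the nearest boundary).

outside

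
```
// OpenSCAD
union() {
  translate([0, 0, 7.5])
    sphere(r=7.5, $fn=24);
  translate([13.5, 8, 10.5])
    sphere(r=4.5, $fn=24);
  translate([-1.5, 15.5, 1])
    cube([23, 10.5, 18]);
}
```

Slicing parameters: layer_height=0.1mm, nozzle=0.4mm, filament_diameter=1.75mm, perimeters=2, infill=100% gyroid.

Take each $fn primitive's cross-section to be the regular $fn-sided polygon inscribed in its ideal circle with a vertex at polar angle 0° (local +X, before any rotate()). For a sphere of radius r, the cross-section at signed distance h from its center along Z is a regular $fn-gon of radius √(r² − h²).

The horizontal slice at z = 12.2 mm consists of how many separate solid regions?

At z = 12.2 mm: the sphere: section is a regular 24-gon, circumradius = √(r²−h²) = √(7.5²−4.7²) = 5.845; the r=4.5 sphere at (13.5, 8) contributes a regular 24-gon of circumradius √(4.5²−1.7²) = 4.167; the cube at (-1.5, 15.5) (footprint 23×10.5) is included at this height; Combining (union): the 3 present regions are separate (no shared area or edge), so areas and boundary lengths simply add and each stays a separate island — 3 connected regions. The result has 3 disconnected regions.

3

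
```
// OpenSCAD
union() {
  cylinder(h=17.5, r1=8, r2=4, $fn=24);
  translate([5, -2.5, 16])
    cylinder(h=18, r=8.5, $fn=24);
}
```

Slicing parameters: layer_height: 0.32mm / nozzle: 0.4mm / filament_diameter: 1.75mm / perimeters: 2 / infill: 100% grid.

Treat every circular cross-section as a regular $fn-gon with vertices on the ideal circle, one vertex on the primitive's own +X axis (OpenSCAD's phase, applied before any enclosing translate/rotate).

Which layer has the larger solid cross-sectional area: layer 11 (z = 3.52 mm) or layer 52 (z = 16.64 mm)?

Layer 11 (z = 3.52): the cone contributes a regular 24-gon of circumradius 7.195 (interpolated between r1=8 and r2=4 at t=0.201) (area = (24/2)·7.195²·sin(360°/24) = 160.80 mm²); the cylinder at (5, -2.5) is not intersected at this z (z outside [16, 34]); Combining (union): only the cone is present, so the union is just that shape — area = 160.80 mm². So its area = 160.80 mm². Layer 52 (z = 16.64): the cone: at t=0.951 of its height the radius interpolates to r₁+(r₂−r₁)t = 4.197, giving a regular 24-gon of that circumradius (area = (24/2)·4.197²·sin(360°/24) = 54.70 mm²); the cylinder at (5, -2.5): section is a regular 24-gon, circumradius r=8.5 (area = (24/2)·8.500²·sin(360°/24) = 224.40 mm²); Merging all regions: the regions partially overlap — summed areas 279.09 mm² minus the doubly-counted overlap 47.68 mm² gives 231.41 mm² — area = 231.41 mm². So its area = 231.41 mm². Layer 52 is larger (231.41 vs 160.80 mm²).

layer 52 (z = 16.64 mm)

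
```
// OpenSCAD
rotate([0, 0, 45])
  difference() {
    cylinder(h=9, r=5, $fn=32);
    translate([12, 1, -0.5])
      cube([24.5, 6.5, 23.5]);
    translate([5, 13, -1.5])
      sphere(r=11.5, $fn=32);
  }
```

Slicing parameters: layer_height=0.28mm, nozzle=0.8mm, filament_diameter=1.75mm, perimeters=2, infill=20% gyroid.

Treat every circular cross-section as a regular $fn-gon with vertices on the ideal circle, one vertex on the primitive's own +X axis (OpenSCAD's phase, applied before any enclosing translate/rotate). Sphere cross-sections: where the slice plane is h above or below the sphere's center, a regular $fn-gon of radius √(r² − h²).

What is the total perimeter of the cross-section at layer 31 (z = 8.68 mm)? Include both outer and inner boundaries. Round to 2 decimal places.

At z = 8.68 mm: the r=5 cylinder gives a regular 32-gon of circumradius 5 (constant along its height) (perimeter = 2·32·5.000·sin(180°/32) = 31.37 mm); the cube at (12, 1) is present — its section is the full 24.5×6.5 rectangle (perimeter 62.00 mm); the r=11.5 sphere at (5, 13) slices to a regular 32-gon of circumradius 5.350 (√(r²−h²) with h=10.18 from center) (perimeter = 2·32·5.350·sin(180°/32) = 33.56 mm); Subtracting the remaining from the first: starting from the r=5 cylinder, the 24.5×6.5 cube at (12, 1) misses the remaining region (no effect); the r=11.5 sphere at (5, 13) misses the remaining region (no effect) — boundary = 31.37 mm; (whole slice rotated 45° about Z — lengths, areas and connectivity unchanged). Overall, the cross-section is a single solid region. Total boundary length (outer) = 31.37 mm.

31.37 mm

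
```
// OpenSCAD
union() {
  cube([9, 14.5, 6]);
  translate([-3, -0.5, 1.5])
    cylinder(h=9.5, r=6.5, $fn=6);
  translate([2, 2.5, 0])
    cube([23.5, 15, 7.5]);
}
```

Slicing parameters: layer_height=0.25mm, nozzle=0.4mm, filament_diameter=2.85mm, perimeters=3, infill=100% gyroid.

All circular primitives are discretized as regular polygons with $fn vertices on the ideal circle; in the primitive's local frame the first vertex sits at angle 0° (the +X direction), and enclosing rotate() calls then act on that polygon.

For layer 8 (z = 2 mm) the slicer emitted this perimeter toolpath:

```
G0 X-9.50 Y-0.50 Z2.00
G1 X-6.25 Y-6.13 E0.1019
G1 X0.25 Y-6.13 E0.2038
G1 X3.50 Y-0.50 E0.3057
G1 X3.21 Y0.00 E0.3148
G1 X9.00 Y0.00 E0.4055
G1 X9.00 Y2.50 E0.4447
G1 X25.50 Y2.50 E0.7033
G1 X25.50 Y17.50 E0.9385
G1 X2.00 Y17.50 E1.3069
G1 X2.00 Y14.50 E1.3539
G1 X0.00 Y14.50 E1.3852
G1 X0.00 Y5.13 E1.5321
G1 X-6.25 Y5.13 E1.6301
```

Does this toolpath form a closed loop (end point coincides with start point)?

no

Start point (G0): (-9.50, -0.50). End point (last G1): the path does not return to the start — open.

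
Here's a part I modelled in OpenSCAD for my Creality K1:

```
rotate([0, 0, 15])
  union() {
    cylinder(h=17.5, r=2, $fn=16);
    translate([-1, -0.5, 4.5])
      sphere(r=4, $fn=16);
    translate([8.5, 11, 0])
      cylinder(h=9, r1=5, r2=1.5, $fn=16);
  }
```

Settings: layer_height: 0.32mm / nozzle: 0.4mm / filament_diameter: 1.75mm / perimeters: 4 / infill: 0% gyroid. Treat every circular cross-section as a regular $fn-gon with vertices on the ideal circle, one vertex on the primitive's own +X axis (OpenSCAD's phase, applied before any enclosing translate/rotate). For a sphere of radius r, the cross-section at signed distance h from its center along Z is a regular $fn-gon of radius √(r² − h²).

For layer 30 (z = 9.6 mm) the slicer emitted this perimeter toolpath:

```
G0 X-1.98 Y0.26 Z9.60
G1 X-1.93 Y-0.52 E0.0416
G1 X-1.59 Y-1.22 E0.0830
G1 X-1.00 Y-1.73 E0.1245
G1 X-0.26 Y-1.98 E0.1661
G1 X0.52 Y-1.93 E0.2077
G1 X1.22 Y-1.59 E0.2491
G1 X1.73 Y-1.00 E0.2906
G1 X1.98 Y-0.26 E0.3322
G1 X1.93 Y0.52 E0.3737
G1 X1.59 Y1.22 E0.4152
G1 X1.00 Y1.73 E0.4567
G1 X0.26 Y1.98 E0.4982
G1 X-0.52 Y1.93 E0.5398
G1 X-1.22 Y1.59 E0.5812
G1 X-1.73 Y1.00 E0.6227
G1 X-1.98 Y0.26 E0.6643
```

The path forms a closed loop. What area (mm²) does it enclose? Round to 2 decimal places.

12.24 mm²

Apply the shoelace formula to the sequence of (X, Y) vertices; enclosed area = 12.24 mm².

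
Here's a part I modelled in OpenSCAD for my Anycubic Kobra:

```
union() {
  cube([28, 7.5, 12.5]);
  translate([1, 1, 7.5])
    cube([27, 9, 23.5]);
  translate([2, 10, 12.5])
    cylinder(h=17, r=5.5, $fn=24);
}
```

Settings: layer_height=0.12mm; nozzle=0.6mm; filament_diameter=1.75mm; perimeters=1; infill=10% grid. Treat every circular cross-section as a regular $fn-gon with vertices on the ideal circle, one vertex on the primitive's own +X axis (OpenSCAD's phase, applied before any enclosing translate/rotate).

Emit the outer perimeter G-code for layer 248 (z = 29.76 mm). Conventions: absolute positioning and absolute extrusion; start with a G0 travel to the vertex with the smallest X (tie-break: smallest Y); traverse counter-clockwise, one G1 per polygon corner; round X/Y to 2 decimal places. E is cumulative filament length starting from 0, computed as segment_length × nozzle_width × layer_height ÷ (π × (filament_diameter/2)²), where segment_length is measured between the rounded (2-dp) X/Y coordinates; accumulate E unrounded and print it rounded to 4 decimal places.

G0 X1.00 Y1.00 Z29.76
G1 X28.00 Y1.00 E0.8082
G1 X28.00 Y10.00 E1.0776
G1 X1.00 Y10.00 E1.8858
G1 X1.00 Y1.00 E2.1553

At z = 29.76 mm: the cube is absent (z outside [0, 12.5]); the cube at (1, 1) (footprint 27×9) is included at this height; the cylinder at (2, 10) is absent (z outside [12.5, 29.5]); Combining (union): only the 27×9 cube at (1, 1) is present, so the union is just that shape — 1 connected region. The outline is a single polygon with 4 vertices. Extrusion per mm of travel: 0.6 × 0.12 / (π × 0.875²) = 0.029934. Accumulating E over each segment gives final E = 2.1553.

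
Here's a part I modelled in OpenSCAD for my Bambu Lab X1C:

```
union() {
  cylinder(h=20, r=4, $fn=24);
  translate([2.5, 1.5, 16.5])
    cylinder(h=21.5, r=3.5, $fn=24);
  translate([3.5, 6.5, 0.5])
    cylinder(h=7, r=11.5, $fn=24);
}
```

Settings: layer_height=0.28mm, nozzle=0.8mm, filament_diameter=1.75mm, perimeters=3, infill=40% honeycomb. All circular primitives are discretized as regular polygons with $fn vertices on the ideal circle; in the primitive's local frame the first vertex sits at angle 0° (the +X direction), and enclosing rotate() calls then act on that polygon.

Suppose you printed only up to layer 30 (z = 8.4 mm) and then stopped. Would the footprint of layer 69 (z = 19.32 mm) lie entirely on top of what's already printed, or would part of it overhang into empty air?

part overhangs

Compare the two slices. At z = 8.4: the cylinder: section is a regular 24-gon, circumradius r=4 (area = (24/2)·4.000²·sin(360°/24) = 49.69 mm²); the cylinder at (2.5, 1.5) is not intersected at this z (z outside [16.5, 38]); the cylinder at (3.5, 6.5) does not reach this height (z outside [0.5, 7.5]); Taking the union: only the r=4 cylinder is present, so the union is just that shape — area = 49.69 mm². At z = 19.32: the r=4 cylinder gives a regular 24-gon of circumradius 4 (constant along its height) (area = (24/2)·4.000²·sin(360°/24) = 49.69 mm²); the cylinder at (2.5, 1.5): section is a regular 24-gon, circumradius r=3.5 (area = (24/2)·3.500²·sin(360°/24) = 38.05 mm²); the cylinder at (3.5, 6.5) is absent (z outside [0.5, 7.5]); Merging all regions: the regions partially overlap — summed areas 87.74 mm² minus the doubly-counted overlap 22.35 mm² gives 65.39 mm² — area = 65.39 mm². Checking containment: at z = 19.32 the cross-section extends beyond the z = 8.4 cross-section by about 15.69 mm².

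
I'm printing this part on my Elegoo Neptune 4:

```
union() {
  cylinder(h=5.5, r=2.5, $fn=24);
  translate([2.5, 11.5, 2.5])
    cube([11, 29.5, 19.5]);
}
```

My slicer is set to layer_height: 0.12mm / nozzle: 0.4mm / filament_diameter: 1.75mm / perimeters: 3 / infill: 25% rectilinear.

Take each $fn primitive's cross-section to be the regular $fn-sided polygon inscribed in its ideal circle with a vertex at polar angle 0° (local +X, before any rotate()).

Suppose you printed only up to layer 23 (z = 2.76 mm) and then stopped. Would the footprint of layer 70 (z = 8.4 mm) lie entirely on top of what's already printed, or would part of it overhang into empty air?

entirely on top

Compare the two slices. At z = 2.76: the r=2.5 cylinder contributes a regular 24-gon of circumradius 2.5 (area = (24/2)·2.500²·sin(360°/24) = 19.41 mm²); the 11×29.5 cube at (2.5, 11.5) contributes its full rectangle (area 324.50 mm²); Combining (union): the 2 present regions are separate (no shared area or edge), so areas and boundary lengths simply add and each stays a separate island — area = 343.91 mm². At z = 8.4: the cylinder does not reach this height (z outside [0, 5.5]); the cube at (2.5, 11.5) is present — its section is the full 11×29.5 rectangle (area 324.50 mm²); Combining (union): only the 11×29.5 cube at (2.5, 11.5) is present, so the union is just that shape — area = 324.50 mm². Checking containment: the cross-section at z = 8.4 is a subset of the cross-section at z = 2.76.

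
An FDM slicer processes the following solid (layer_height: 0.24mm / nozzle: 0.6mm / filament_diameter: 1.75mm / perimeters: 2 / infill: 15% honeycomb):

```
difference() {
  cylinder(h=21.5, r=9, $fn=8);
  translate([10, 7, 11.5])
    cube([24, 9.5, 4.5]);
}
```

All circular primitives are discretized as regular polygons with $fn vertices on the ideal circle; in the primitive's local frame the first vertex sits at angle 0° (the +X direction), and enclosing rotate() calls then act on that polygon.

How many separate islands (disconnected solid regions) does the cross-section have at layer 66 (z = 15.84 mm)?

At z = 15.84 mm: the cylinder: section is a regular 8-gon, circumradius r=9; the 24×9.5 cube at (10, 7) contributes its full rectangle; Subtracting the remaining from the first: starting from the r=9 cylinder, the 24×9.5 cube at (10, 7) misses the remaining region (no effect) — 1 connected region. Overall, the cross-section is a single solid region. Island count = 1.

1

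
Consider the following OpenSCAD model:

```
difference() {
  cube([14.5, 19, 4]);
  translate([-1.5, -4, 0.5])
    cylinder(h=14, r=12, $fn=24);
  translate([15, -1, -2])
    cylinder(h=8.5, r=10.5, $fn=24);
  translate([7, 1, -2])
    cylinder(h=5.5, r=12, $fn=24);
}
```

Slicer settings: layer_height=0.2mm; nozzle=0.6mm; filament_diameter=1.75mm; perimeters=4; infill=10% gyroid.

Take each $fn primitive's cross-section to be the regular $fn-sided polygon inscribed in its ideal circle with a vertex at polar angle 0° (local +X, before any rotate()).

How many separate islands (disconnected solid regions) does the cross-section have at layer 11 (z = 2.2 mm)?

At z = 2.2 mm: the cube is present — its section is the full 14.5×19 rectangle; the r=12 cylinder at (-1.5, -4) contributes a regular 24-gon of circumradius 12; the r=10.5 cylinder at (15, -1) contributes a regular 24-gon of circumradius 10.5; the cylinder at (7, 1): section is a regular 24-gon, circumradius r=12; Subtracting the remaining from the first: starting from the 14.5×19 cube, the r=12 cylinder at (-1.5, -4) partially overlaps it — only the 53.12 mm² overlap (of its 447.24 mm²) is removed, clipping the outline; the r=10.5 cylinder at (15, -1) partially overlaps it — only the 55.09 mm² overlap (of its 342.42 mm²) is removed, clipping the outline; the r=12 cylinder at (7, 1) partially overlaps it — only the 67.91 mm² overlap (of its 447.24 mm²) is removed, clipping the outline — 1 connected region. Overall, the cross-section is a single solid region. Island count = 1.

1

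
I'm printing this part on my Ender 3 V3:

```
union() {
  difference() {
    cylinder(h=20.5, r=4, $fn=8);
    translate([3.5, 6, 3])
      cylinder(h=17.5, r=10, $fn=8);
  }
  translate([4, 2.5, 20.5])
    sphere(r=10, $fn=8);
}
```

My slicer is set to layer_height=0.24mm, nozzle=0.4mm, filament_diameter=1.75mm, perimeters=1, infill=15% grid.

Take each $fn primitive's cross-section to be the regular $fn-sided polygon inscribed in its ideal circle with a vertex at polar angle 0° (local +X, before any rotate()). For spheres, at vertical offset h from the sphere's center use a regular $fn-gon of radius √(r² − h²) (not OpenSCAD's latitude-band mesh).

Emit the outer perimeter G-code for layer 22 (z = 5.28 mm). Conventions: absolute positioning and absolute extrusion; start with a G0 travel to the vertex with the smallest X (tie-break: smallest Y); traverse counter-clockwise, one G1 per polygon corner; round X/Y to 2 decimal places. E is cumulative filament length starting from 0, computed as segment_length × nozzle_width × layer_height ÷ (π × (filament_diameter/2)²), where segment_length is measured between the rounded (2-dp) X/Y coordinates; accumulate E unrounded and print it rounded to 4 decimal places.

At z = 5.28 mm: the r=4 cylinder contributes a regular 8-gon of circumradius 4; the cylinder at (3.5, 6): section is a regular 8-gon, circumradius r=10; Subtracting the remaining from the first: starting from the r=4 cylinder, the r=10 cylinder at (3.5, 6) partially overlaps it — only the 39.36 mm² overlap (of its 282.84 mm²) is removed, clipping the outline — 1 connected region; the sphere at (4, 2.5) is not intersected at this z (|z−center|=15.220 > r=10); Merging all regions: only that combined region is present, so the union is just that shape — 1 connected region. The outline is a single polygon with 4 vertices. Extrusion per mm of travel: 0.4 × 0.24 / (π × 0.875²) = 0.039912. Accumulating E over each segment gives final E = 0.5023.

G0 X-3.55 Y-1.08 Z5.28
G1 X-2.83 Y-2.83 E0.0755
G1 X0.00 Y-4.00 E0.1978
G1 X1.75 Y-3.28 E0.2733
G1 X-3.55 Y-1.08 E0.5023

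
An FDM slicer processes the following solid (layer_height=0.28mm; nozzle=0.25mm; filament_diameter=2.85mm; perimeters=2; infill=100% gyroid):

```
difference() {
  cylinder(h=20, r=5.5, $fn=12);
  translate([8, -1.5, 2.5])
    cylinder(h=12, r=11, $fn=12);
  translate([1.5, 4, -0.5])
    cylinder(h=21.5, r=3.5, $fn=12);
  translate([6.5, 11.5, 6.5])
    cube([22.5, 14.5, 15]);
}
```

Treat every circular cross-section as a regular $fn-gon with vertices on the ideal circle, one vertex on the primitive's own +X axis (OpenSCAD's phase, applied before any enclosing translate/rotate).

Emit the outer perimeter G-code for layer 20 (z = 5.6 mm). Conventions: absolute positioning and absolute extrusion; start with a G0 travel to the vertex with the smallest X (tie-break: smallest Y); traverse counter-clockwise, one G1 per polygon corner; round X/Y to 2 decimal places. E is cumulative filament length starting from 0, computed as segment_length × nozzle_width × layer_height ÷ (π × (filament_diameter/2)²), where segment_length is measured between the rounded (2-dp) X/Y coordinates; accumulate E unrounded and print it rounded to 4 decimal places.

At z = 5.6 mm: the r=5.5 cylinder gives a regular 12-gon of circumradius 5.5 (constant along its height); the cylinder at (8, -1.5): section is a regular 12-gon, circumradius r=11; the cylinder at (1.5, 4): section is a regular 12-gon, circumradius r=3.5; the cube at (6.5, 11.5) does not reach this height (z outside [6.5, 21.5]); Subtracting the remaining from the first: starting from the r=5.5 cylinder, the r=11 cylinder at (8, -1.5) partially overlaps it — only the 68.31 mm² overlap (of its 363.00 mm²) is removed, clipping the outline; the r=3.5 cylinder at (1.5, 4) partially overlaps it — only the 1.38 mm² overlap (of its 36.75 mm²) is removed, clipping the outline — 1 connected region. The outline is a single polygon with 10 vertices. Extrusion per mm of travel: 0.25 × 0.28 / (π × 1.425²) = 0.010973. Accumulating E over each segment gives final E = 0.2576.

G0 X-5.50 Y0.00 Z5.60
G1 X-4.76 Y-2.75 E0.0312
G1 X-2.75 Y-4.76 E0.0624
G1 X-2.08 Y-4.94 E0.0701
G1 X-3.00 Y-1.50 E0.1091
G1 X-1.76 Y3.12 E0.1616
G1 X-2.00 Y4.00 E0.1716
G1 X-1.72 Y5.04 E0.1834
G1 X-2.75 Y4.76 E0.1952
G1 X-4.76 Y2.75 E0.2263
G1 X-5.50 Y0.00 E0.2576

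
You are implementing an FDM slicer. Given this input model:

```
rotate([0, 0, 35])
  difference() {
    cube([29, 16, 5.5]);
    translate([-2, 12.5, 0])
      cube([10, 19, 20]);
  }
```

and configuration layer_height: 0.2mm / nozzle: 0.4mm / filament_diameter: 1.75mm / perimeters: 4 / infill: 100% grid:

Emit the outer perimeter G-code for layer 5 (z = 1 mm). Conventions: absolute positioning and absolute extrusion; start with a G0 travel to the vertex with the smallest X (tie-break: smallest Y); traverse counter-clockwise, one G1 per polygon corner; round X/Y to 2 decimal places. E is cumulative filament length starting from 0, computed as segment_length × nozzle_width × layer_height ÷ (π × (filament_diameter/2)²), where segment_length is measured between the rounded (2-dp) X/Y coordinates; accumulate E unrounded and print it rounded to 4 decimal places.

At z = 1 mm: the cube (footprint 29×16) is included at this height; the cube at (-2, 12.5) is present — its section is the full 10×19 rectangle; After the difference (first − rest): starting from the 29×16 cube, the 10×19 cube at (-2, 12.5) partially overlaps it — only the 28.00 mm² overlap (of its 190.00 mm²) is removed, clipping the outline — 1 connected region; (whole slice rotated 35° about Z — lengths, areas and connectivity unchanged). The outline is a single polygon with 6 vertices. Extrusion per mm of travel: 0.4 × 0.2 / (π × 0.875²) = 0.033260. Accumulating E over each segment gives final E = 2.9934.

G0 X-7.17 Y10.24 Z1.00
G1 X0.00 Y0.00 E0.4158
G1 X23.76 Y16.63 E1.3804
G1 X14.58 Y29.74 E1.9127
G1 X-2.62 Y17.70 E2.6110
G1 X-0.62 Y14.83 E2.7273
G1 X-7.17 Y10.24 E2.9934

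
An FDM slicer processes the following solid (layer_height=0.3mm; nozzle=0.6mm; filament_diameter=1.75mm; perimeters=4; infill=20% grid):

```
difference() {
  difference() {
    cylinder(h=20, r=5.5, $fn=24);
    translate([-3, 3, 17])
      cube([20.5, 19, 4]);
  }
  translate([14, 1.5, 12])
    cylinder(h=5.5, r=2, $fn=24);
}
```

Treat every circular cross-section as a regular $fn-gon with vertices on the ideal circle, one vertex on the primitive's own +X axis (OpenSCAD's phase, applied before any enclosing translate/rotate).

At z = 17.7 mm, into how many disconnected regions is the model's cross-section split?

1

At z = 17.7 mm: the cylinder: section is a regular 24-gon, circumradius r=5.5; the 20.5×19 cube at (-3, 3) contributes its full rectangle; Subtracting the remaining from the first: starting from the r=5.5 cylinder, the 20.5×19 cube at (-3, 3) partially overlaps it — only the 14.49 mm² overlap (of its 389.50 mm²) is removed, clipping the outline — 1 connected region; the cylinder at (14, 1.5) is not intersected at this z (z outside [12, 17.5]); Taking the first minus the rest: none of the subtracted shapes is present at this height, so that combined region is unchanged — 1 connected region. The result has 1 disconnected region.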